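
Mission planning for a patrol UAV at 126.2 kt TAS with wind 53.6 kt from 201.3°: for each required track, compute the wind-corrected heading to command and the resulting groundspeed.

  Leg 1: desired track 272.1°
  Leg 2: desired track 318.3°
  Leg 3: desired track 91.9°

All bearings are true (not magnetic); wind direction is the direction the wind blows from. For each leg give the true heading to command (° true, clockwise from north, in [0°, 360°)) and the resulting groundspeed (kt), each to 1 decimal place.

Leg 1: heading=248.5°, groundspeed=98.0 kt
Leg 2: heading=296.1°, groundspeed=141.1 kt
Leg 3: heading=115.5°, groundspeed=133.4 kt

Leg 1: desired track 272.1°; wind correction -23.6° → command heading 248.5°, groundspeed 98.0 kt
Leg 2: desired track 318.3°; wind correction -22.2° → command heading 296.1°, groundspeed 141.1 kt
Leg 3: desired track 91.9°; wind correction +23.6° → command heading 115.5°, groundspeed 133.4 kt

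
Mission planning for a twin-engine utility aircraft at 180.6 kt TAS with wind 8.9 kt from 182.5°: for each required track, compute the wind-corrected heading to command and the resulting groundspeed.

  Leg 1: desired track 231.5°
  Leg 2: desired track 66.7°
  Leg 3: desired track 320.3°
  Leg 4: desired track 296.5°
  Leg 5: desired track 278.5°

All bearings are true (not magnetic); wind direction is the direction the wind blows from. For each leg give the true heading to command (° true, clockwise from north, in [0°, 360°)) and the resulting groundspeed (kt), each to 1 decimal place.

Leg 1: heading=229.4°, groundspeed=174.6 kt
Leg 2: heading=69.2°, groundspeed=184.3 kt
Leg 3: heading=318.4°, groundspeed=187.1 kt
Leg 4: heading=293.9°, groundspeed=184.0 kt
Leg 5: heading=275.7°, groundspeed=181.3 kt

Leg 1: desired track 231.5°; wind correction -2.1° → command heading 229.4°, groundspeed 174.6 kt
Leg 2: desired track 66.7°; wind correction +2.5° → command heading 69.2°, groundspeed 184.3 kt
Leg 3: desired track 320.3°; wind correction -1.9° → command heading 318.4°, groundspeed 187.1 kt
Leg 4: desired track 296.5°; wind correction -2.6° → command heading 293.9°, groundspeed 184.0 kt
Leg 5: desired track 278.5°; wind correction -2.8° → command heading 275.7°, groundspeed 181.3 kt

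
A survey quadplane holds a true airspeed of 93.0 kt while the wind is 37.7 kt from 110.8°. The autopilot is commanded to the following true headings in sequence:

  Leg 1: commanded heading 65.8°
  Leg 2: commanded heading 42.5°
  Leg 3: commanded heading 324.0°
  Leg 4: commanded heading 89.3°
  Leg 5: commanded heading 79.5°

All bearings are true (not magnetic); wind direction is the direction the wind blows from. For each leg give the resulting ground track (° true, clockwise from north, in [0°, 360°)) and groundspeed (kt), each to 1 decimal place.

Leg 1: track=43.9°, groundspeed=71.5 kt
Leg 2: track=18.6°, groundspeed=86.5 kt
Leg 3: track=314.6°, groundspeed=126.2 kt
Leg 4: track=75.9°, groundspeed=59.5 kt
Leg 5: track=61.6°, groundspeed=63.9 kt

Leg 1: heading 65.8°; drift -21.9° → track 43.9°, groundspeed 71.5 kt
Leg 2: heading 42.5°; drift -23.9° → track 18.6°, groundspeed 86.5 kt
Leg 3: heading 324.0°; drift -9.4° → track 314.6°, groundspeed 126.2 kt
Leg 4: heading 89.3°; drift -13.4° → track 75.9°, groundspeed 59.5 kt
Leg 5: heading 79.5°; drift -17.9° → track 61.6°, groundspeed 63.9 kt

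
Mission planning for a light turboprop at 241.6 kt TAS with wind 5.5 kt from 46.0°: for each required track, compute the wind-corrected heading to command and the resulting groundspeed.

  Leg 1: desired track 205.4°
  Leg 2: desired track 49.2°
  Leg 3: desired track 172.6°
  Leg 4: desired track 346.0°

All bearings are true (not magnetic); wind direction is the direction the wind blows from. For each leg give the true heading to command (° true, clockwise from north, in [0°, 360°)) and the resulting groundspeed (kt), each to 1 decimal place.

Leg 1: heading=204.9°, groundspeed=246.7 kt
Leg 2: heading=49.1°, groundspeed=236.1 kt
Leg 3: heading=171.6°, groundspeed=244.8 kt
Leg 4: heading=347.1°, groundspeed=238.8 kt

Leg 1: desired track 205.4°; wind correction -0.5° → command heading 204.9°, groundspeed 246.7 kt
Leg 2: desired track 49.2°; wind correction -0.1° → command heading 49.1°, groundspeed 236.1 kt
Leg 3: desired track 172.6°; wind correction -1.0° → command heading 171.6°, groundspeed 244.8 kt
Leg 4: desired track 346.0°; wind correction +1.1° → command heading 347.1°, groundspeed 238.8 kt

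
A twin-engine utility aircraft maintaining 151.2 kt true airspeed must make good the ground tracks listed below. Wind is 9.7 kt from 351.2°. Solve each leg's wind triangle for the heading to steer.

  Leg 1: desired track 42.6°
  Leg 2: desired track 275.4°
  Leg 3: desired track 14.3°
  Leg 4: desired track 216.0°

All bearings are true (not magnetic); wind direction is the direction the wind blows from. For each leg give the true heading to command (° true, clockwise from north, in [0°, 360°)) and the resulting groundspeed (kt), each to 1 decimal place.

Leg 1: heading=39.7°, groundspeed=145.0 kt
Leg 2: heading=279.0°, groundspeed=148.5 kt
Leg 3: heading=12.9°, groundspeed=142.2 kt
Leg 4: heading=218.6°, groundspeed=157.9 kt

Leg 1: desired track 42.6°; wind correction -2.9° → command heading 39.7°, groundspeed 145.0 kt
Leg 2: desired track 275.4°; wind correction +3.6° → command heading 279.0°, groundspeed 148.5 kt
Leg 3: desired track 14.3°; wind correction -1.4° → command heading 12.9°, groundspeed 142.2 kt
Leg 4: desired track 216.0°; wind correction +2.6° → command heading 218.6°, groundspeed 157.9 kt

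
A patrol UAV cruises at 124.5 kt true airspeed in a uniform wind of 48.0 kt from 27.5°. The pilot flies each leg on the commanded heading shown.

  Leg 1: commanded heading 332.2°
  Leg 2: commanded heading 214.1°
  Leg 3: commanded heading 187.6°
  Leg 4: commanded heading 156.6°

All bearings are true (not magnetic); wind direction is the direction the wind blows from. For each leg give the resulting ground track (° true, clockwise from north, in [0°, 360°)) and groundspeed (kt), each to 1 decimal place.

Leg 1: track=310.1°, groundspeed=104.9 kt
Leg 2: track=212.3°, groundspeed=172.3 kt
Leg 3: track=193.1°, groundspeed=170.4 kt
Leg 4: track=170.1°, groundspeed=159.2 kt

Leg 1: heading 332.2°; drift -22.1° → track 310.1°, groundspeed 104.9 kt
Leg 2: heading 214.1°; drift -1.8° → track 212.3°, groundspeed 172.3 kt
Leg 3: heading 187.6°; drift +5.5° → track 193.1°, groundspeed 170.4 kt
Leg 4: heading 156.6°; drift +13.5° → track 170.1°, groundspeed 159.2 kt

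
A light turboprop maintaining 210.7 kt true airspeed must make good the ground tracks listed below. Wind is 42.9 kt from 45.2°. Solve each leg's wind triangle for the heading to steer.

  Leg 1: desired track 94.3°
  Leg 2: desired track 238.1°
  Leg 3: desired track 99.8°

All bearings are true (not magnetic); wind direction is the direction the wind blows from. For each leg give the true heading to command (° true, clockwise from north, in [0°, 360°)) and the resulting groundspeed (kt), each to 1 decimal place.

Leg 1: heading=85.4°, groundspeed=180.1 kt
Leg 2: heading=240.7°, groundspeed=252.3 kt
Leg 3: heading=90.2°, groundspeed=182.9 kt

Leg 1: desired track 94.3°; wind correction -8.9° → command heading 85.4°, groundspeed 180.1 kt
Leg 2: desired track 238.1°; wind correction +2.6° → command heading 240.7°, groundspeed 252.3 kt
Leg 3: desired track 99.8°; wind correction -9.6° → command heading 90.2°, groundspeed 182.9 kt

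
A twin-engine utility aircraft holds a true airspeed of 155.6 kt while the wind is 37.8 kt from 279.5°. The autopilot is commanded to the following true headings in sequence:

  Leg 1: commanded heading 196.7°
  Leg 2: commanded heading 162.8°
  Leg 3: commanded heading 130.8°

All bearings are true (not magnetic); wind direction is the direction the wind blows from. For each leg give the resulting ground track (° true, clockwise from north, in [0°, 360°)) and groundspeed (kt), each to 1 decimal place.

Leg 1: track=182.7°, groundspeed=155.5 kt
Leg 2: track=151.7°, groundspeed=175.9 kt
Leg 3: track=124.8°, groundspeed=188.9 kt

Leg 1: heading 196.7°; drift -14.0° → track 182.7°, groundspeed 155.5 kt
Leg 2: heading 162.8°; drift -11.1° → track 151.7°, groundspeed 175.9 kt
Leg 3: heading 130.8°; drift -6.0° → track 124.8°, groundspeed 188.9 kt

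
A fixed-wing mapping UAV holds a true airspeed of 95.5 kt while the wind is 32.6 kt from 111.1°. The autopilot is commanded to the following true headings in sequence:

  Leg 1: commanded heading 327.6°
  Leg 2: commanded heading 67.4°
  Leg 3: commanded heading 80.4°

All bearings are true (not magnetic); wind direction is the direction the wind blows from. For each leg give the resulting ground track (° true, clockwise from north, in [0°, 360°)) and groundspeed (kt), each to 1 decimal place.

Leg 1: track=318.5°, groundspeed=123.2 kt
Leg 2: track=50.0°, groundspeed=75.4 kt
Leg 3: track=66.5°, groundspeed=69.5 kt

Leg 1: heading 327.6°; drift -9.1° → track 318.5°, groundspeed 123.2 kt
Leg 2: heading 67.4°; drift -17.4° → track 50.0°, groundspeed 75.4 kt
Leg 3: heading 80.4°; drift -13.9° → track 66.5°, groundspeed 69.5 kt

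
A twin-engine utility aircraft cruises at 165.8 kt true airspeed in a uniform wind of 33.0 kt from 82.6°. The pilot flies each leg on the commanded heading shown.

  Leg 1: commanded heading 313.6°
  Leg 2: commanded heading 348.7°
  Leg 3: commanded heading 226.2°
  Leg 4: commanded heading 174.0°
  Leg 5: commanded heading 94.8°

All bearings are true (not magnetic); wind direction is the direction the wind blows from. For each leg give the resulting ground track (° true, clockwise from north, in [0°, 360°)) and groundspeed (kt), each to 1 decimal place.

Leg 1: track=305.8°, groundspeed=188.3 kt
Leg 2: track=337.6°, groundspeed=171.2 kt
Leg 3: track=232.0°, groundspeed=193.4 kt
Leg 4: track=185.2°, groundspeed=169.8 kt
Leg 5: track=97.8°, groundspeed=133.7 kt

Leg 1: heading 313.6°; drift -7.8° → track 305.8°, groundspeed 188.3 kt
Leg 2: heading 348.7°; drift -11.1° → track 337.6°, groundspeed 171.2 kt
Leg 3: heading 226.2°; drift +5.8° → track 232.0°, groundspeed 193.4 kt
Leg 4: heading 174.0°; drift +11.2° → track 185.2°, groundspeed 169.8 kt
Leg 5: heading 94.8°; drift +3.0° → track 97.8°, groundspeed 133.7 kt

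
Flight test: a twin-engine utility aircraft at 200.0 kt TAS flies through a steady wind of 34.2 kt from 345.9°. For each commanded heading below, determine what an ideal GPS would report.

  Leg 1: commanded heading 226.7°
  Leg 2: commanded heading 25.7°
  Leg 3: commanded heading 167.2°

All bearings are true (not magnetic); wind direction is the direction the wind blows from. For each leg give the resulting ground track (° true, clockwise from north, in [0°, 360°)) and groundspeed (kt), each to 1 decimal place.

Leg 1: track=218.9°, groundspeed=218.7 kt
Leg 2: track=32.9°, groundspeed=175.1 kt
Leg 3: track=167.0°, groundspeed=234.2 kt

Leg 1: heading 226.7°; drift -7.8° → track 218.9°, groundspeed 218.7 kt
Leg 2: heading 25.7°; drift +7.2° → track 32.9°, groundspeed 175.1 kt
Leg 3: heading 167.2°; drift -0.2° → track 167.0°, groundspeed 234.2 kt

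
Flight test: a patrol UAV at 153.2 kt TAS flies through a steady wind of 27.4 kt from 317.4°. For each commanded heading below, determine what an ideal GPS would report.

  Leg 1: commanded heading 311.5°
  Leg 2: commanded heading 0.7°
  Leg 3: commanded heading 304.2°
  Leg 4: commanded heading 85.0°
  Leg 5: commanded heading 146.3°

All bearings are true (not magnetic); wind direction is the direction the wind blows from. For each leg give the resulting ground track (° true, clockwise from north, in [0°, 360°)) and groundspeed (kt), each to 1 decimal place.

Leg 1: heading 311.5°; drift -1.3° → track 310.2°, groundspeed 126.0 kt
Leg 2: heading 0.7°; drift +8.0° → track 8.7°, groundspeed 134.6 kt
Leg 3: heading 304.2°; drift -2.8° → track 301.4°, groundspeed 126.7 kt
Leg 4: heading 85.0°; drift +7.3° → track 92.3°, groundspeed 171.3 kt
Leg 5: heading 146.3°; drift -1.3° → track 145.0°, groundspeed 180.3 kt

Leg 1: track=310.2°, groundspeed=126.0 kt
Leg 2: track=8.7°, groundspeed=134.6 kt
Leg 3: track=301.4°, groundspeed=126.7 kt
Leg 4: track=92.3°, groundspeed=171.3 kt
Leg 5: track=145.0°, groundspeed=180.3 kt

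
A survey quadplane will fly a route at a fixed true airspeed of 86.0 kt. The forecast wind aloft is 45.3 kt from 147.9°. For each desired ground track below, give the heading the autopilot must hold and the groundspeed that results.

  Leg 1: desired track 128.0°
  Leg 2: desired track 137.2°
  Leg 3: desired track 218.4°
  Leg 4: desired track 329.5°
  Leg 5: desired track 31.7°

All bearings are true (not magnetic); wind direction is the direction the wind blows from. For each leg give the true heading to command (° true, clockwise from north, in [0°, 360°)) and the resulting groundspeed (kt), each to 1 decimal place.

Leg 1: heading=138.3°, groundspeed=42.0 kt
Leg 2: heading=142.8°, groundspeed=41.1 kt
Leg 3: heading=188.6°, groundspeed=59.5 kt
Leg 4: heading=330.3°, groundspeed=131.3 kt
Leg 5: heading=59.9°, groundspeed=95.8 kt

Leg 1: desired track 128.0°; wind correction +10.3° → command heading 138.3°, groundspeed 42.0 kt
Leg 2: desired track 137.2°; wind correction +5.6° → command heading 142.8°, groundspeed 41.1 kt
Leg 3: desired track 218.4°; wind correction -29.8° → command heading 188.6°, groundspeed 59.5 kt
Leg 4: desired track 329.5°; wind correction +0.8° → command heading 330.3°, groundspeed 131.3 kt
Leg 5: desired track 31.7°; wind correction +28.2° → command heading 59.9°, groundspeed 95.8 kt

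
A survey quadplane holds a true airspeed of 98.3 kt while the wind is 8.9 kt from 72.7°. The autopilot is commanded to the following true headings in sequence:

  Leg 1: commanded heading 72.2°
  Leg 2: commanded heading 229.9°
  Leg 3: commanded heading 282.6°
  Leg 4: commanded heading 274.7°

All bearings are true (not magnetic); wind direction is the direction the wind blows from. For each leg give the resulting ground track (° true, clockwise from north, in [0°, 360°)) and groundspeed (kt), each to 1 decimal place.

Leg 1: heading 72.2°; drift +0.0° → track 72.2°, groundspeed 89.4 kt
Leg 2: heading 229.9°; drift +1.9° → track 231.8°, groundspeed 106.6 kt
Leg 3: heading 282.6°; drift -2.4° → track 280.2°, groundspeed 106.1 kt
Leg 4: heading 274.7°; drift -1.8° → track 272.9°, groundspeed 106.6 kt

Leg 1: track=72.2°, groundspeed=89.4 kt
Leg 2: track=231.8°, groundspeed=106.6 kt
Leg 3: track=280.2°, groundspeed=106.1 kt
Leg 4: track=272.9°, groundspeed=106.6 kt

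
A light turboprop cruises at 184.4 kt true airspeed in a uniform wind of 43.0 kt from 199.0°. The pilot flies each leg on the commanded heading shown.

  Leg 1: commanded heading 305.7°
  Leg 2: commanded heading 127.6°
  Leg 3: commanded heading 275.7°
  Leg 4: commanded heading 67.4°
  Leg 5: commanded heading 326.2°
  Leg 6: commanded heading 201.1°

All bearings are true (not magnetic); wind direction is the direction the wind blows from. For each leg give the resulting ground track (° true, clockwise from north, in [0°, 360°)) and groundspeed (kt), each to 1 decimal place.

Leg 1: track=317.5°, groundspeed=201.0 kt
Leg 2: track=114.2°, groundspeed=175.5 kt
Leg 3: track=289.2°, groundspeed=179.5 kt
Leg 4: track=58.8°, groundspeed=215.4 kt
Leg 5: track=335.4°, groundspeed=213.2 kt
Leg 6: track=201.7°, groundspeed=141.4 kt

Leg 1: heading 305.7°; drift +11.8° → track 317.5°, groundspeed 201.0 kt
Leg 2: heading 127.6°; drift -13.4° → track 114.2°, groundspeed 175.5 kt
Leg 3: heading 275.7°; drift +13.5° → track 289.2°, groundspeed 179.5 kt
Leg 4: heading 67.4°; drift -8.6° → track 58.8°, groundspeed 215.4 kt
Leg 5: heading 326.2°; drift +9.2° → track 335.4°, groundspeed 213.2 kt
Leg 6: heading 201.1°; drift +0.6° → track 201.7°, groundspeed 141.4 kt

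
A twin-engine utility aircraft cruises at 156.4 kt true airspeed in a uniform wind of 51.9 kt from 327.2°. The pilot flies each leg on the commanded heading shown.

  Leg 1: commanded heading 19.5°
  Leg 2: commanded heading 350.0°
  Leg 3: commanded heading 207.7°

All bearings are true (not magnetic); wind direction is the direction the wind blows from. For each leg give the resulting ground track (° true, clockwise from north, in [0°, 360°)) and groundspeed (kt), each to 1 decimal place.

Leg 1: heading 19.5°; drift +18.2° → track 37.7°, groundspeed 131.3 kt
Leg 2: heading 350.0°; drift +10.5° → track 0.5°, groundspeed 110.4 kt
Leg 3: heading 207.7°; drift -13.9° → track 193.8°, groundspeed 187.5 kt

Leg 1: track=37.7°, groundspeed=131.3 kt
Leg 2: track=0.5°, groundspeed=110.4 kt
Leg 3: track=193.8°, groundspeed=187.5 kt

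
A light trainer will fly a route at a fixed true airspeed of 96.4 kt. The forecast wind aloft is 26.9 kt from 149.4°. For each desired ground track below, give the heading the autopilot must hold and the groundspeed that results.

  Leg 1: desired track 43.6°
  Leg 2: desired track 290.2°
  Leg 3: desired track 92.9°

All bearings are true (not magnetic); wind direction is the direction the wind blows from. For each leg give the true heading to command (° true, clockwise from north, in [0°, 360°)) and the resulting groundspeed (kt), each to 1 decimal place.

Leg 1: desired track 43.6°; wind correction +15.6° → command heading 59.2°, groundspeed 100.2 kt
Leg 2: desired track 290.2°; wind correction -10.2° → command heading 280.0°, groundspeed 115.7 kt
Leg 3: desired track 92.9°; wind correction +13.5° → command heading 106.4°, groundspeed 78.9 kt

Leg 1: heading=59.2°, groundspeed=100.2 kt
Leg 2: heading=280.0°, groundspeed=115.7 kt
Leg 3: heading=106.4°, groundspeed=78.9 kt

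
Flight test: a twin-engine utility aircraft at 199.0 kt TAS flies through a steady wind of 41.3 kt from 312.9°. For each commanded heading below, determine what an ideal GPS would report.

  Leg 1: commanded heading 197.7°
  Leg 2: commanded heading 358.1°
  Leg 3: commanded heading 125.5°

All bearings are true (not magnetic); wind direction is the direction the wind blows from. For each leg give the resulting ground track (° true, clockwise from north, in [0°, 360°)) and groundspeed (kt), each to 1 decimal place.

Leg 1: heading 197.7°; drift -9.8° → track 187.9°, groundspeed 219.8 kt
Leg 2: heading 358.1°; drift +9.8° → track 7.9°, groundspeed 172.4 kt
Leg 3: heading 125.5°; drift +1.3° → track 126.8°, groundspeed 240.0 kt

Leg 1: track=187.9°, groundspeed=219.8 kt
Leg 2: track=7.9°, groundspeed=172.4 kt
Leg 3: track=126.8°, groundspeed=240.0 kt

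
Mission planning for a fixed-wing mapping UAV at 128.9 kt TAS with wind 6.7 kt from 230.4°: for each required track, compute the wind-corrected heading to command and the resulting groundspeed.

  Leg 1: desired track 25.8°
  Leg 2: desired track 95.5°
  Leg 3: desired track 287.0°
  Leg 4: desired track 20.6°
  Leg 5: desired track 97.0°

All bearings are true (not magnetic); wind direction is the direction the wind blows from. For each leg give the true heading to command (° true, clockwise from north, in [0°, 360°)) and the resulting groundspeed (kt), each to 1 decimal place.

Leg 1: heading=24.6°, groundspeed=135.0 kt
Leg 2: heading=97.6°, groundspeed=133.5 kt
Leg 3: heading=284.5°, groundspeed=125.1 kt
Leg 4: heading=19.1°, groundspeed=134.7 kt
Leg 5: heading=99.2°, groundspeed=133.4 kt

Leg 1: desired track 25.8°; wind correction -1.2° → command heading 24.6°, groundspeed 135.0 kt
Leg 2: desired track 95.5°; wind correction +2.1° → command heading 97.6°, groundspeed 133.5 kt
Leg 3: desired track 287.0°; wind correction -2.5° → command heading 284.5°, groundspeed 125.1 kt
Leg 4: desired track 20.6°; wind correction -1.5° → command heading 19.1°, groundspeed 134.7 kt
Leg 5: desired track 97.0°; wind correction +2.2° → command heading 99.2°, groundspeed 133.4 kt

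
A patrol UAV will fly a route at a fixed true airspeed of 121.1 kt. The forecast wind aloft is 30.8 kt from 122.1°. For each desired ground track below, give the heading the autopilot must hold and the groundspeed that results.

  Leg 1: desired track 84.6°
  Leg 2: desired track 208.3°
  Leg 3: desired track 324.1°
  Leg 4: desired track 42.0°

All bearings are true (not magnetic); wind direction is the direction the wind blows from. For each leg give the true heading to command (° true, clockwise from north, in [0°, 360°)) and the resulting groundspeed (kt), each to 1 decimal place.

Leg 1: desired track 84.6°; wind correction +8.9° → command heading 93.5°, groundspeed 95.2 kt
Leg 2: desired track 208.3°; wind correction -14.7° → command heading 193.6°, groundspeed 115.1 kt
Leg 3: desired track 324.1°; wind correction +5.5° → command heading 329.6°, groundspeed 149.1 kt
Leg 4: desired track 42.0°; wind correction +14.5° → command heading 56.5°, groundspeed 111.9 kt

Leg 1: heading=93.5°, groundspeed=95.2 kt
Leg 2: heading=193.6°, groundspeed=115.1 kt
Leg 3: heading=329.6°, groundspeed=149.1 kt
Leg 4: heading=56.5°, groundspeed=111.9 kt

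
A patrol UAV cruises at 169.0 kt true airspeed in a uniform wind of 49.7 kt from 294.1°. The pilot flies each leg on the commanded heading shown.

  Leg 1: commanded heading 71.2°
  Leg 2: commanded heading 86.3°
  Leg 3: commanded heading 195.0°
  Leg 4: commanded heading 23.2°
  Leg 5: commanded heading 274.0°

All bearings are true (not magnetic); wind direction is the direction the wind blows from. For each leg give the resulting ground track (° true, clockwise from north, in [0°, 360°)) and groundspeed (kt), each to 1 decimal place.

Leg 1: heading 71.2°; drift +9.4° → track 80.6°, groundspeed 208.2 kt
Leg 2: heading 86.3°; drift +6.2° → track 92.5°, groundspeed 214.2 kt
Leg 3: heading 195.0°; drift -15.5° → track 179.5°, groundspeed 183.5 kt
Leg 4: heading 23.2°; drift +16.5° → track 39.7°, groundspeed 175.4 kt
Leg 5: heading 274.0°; drift -7.9° → track 266.1°, groundspeed 123.5 kt

Leg 1: track=80.6°, groundspeed=208.2 kt
Leg 2: track=92.5°, groundspeed=214.2 kt
Leg 3: track=179.5°, groundspeed=183.5 kt
Leg 4: track=39.7°, groundspeed=175.4 kt
Leg 5: track=266.1°, groundspeed=123.5 kt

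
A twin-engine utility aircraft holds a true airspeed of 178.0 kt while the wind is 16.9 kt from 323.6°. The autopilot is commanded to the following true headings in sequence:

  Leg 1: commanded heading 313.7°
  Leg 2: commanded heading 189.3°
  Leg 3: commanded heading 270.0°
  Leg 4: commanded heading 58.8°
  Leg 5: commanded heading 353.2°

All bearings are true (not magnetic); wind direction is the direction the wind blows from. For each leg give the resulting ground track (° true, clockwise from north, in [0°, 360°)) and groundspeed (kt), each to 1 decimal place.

Leg 1: heading 313.7°; drift -1.0° → track 312.7°, groundspeed 161.4 kt
Leg 2: heading 189.3°; drift -3.6° → track 185.7°, groundspeed 190.2 kt
Leg 3: heading 270.0°; drift -4.6° → track 265.4°, groundspeed 168.5 kt
Leg 4: heading 58.8°; drift +5.4° → track 64.2°, groundspeed 180.3 kt
Leg 5: heading 353.2°; drift +2.9° → track 356.1°, groundspeed 163.5 kt

Leg 1: track=312.7°, groundspeed=161.4 kt
Leg 2: track=185.7°, groundspeed=190.2 kt
Leg 3: track=265.4°, groundspeed=168.5 kt
Leg 4: track=64.2°, groundspeed=180.3 kt
Leg 5: track=356.1°, groundspeed=163.5 kt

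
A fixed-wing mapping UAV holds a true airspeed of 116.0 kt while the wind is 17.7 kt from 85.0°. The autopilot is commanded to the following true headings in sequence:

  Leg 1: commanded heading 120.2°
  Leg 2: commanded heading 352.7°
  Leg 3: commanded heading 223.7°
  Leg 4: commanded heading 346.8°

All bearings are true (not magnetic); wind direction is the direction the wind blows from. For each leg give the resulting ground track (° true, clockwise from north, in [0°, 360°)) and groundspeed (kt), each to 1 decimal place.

Leg 1: heading 120.2°; drift +5.7° → track 125.9°, groundspeed 102.0 kt
Leg 2: heading 352.7°; drift -8.6° → track 344.1°, groundspeed 118.0 kt
Leg 3: heading 223.7°; drift +5.2° → track 228.9°, groundspeed 129.8 kt
Leg 4: heading 346.8°; drift -8.4° → track 338.4°, groundspeed 119.8 kt

Leg 1: track=125.9°, groundspeed=102.0 kt
Leg 2: track=344.1°, groundspeed=118.0 kt
Leg 3: track=228.9°, groundspeed=129.8 kt
Leg 4: track=338.4°, groundspeed=119.8 kt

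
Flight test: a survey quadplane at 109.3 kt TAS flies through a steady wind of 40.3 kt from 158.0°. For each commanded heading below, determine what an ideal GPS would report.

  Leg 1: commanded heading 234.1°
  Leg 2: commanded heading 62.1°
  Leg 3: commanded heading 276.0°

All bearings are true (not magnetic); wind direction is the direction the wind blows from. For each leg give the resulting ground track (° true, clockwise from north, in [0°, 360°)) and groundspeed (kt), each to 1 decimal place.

Leg 1: track=255.5°, groundspeed=107.0 kt
Leg 2: track=42.6°, groundspeed=120.3 kt
Leg 3: track=291.5°, groundspeed=133.1 kt

Leg 1: heading 234.1°; drift +21.4° → track 255.5°, groundspeed 107.0 kt
Leg 2: heading 62.1°; drift -19.5° → track 42.6°, groundspeed 120.3 kt
Leg 3: heading 276.0°; drift +15.5° → track 291.5°, groundspeed 133.1 kt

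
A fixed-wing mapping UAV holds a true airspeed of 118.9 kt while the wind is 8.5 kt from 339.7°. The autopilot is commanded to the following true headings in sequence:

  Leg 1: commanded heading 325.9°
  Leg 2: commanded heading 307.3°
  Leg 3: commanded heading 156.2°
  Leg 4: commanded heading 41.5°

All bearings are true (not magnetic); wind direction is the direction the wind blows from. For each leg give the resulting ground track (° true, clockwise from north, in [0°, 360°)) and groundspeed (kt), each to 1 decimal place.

Leg 1: track=324.9°, groundspeed=110.7 kt
Leg 2: track=305.0°, groundspeed=111.8 kt
Leg 3: track=156.4°, groundspeed=127.4 kt
Leg 4: track=45.2°, groundspeed=115.1 kt

Leg 1: heading 325.9°; drift -1.0° → track 324.9°, groundspeed 110.7 kt
Leg 2: heading 307.3°; drift -2.3° → track 305.0°, groundspeed 111.8 kt
Leg 3: heading 156.2°; drift +0.2° → track 156.4°, groundspeed 127.4 kt
Leg 4: heading 41.5°; drift +3.7° → track 45.2°, groundspeed 115.1 kt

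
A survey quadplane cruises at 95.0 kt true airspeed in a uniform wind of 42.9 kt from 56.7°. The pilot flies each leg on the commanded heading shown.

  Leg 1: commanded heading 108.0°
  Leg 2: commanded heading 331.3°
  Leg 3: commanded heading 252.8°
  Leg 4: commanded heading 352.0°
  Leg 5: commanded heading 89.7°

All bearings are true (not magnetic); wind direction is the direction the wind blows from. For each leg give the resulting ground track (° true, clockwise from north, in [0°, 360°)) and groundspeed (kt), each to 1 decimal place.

Leg 1: heading 108.0°; drift +26.2° → track 134.2°, groundspeed 76.0 kt
Leg 2: heading 331.3°; drift -25.0° → track 306.3°, groundspeed 101.1 kt
Leg 3: heading 252.8°; drift -5.0° → track 247.8°, groundspeed 136.7 kt
Leg 4: heading 352.0°; drift -26.8° → track 325.2°, groundspeed 85.9 kt
Leg 5: heading 89.7°; drift +21.6° → track 111.3°, groundspeed 63.5 kt

Leg 1: track=134.2°, groundspeed=76.0 kt
Leg 2: track=306.3°, groundspeed=101.1 kt
Leg 3: track=247.8°, groundspeed=136.7 kt
Leg 4: track=325.2°, groundspeed=85.9 kt
Leg 5: track=111.3°, groundspeed=63.5 kt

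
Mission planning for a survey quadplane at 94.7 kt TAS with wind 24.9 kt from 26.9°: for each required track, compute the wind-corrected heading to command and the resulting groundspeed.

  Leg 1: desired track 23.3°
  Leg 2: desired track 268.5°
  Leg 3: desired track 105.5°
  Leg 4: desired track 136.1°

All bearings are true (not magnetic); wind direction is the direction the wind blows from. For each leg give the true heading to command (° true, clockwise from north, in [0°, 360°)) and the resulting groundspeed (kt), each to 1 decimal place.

Leg 1: heading=24.2°, groundspeed=69.8 kt
Leg 2: heading=281.9°, groundspeed=104.0 kt
Leg 3: heading=90.6°, groundspeed=86.6 kt
Leg 4: heading=121.7°, groundspeed=99.9 kt

Leg 1: desired track 23.3°; wind correction +0.9° → command heading 24.2°, groundspeed 69.8 kt
Leg 2: desired track 268.5°; wind correction +13.4° → command heading 281.9°, groundspeed 104.0 kt
Leg 3: desired track 105.5°; wind correction -14.9° → command heading 90.6°, groundspeed 86.6 kt
Leg 4: desired track 136.1°; wind correction -14.4° → command heading 121.7°, groundspeed 99.9 kt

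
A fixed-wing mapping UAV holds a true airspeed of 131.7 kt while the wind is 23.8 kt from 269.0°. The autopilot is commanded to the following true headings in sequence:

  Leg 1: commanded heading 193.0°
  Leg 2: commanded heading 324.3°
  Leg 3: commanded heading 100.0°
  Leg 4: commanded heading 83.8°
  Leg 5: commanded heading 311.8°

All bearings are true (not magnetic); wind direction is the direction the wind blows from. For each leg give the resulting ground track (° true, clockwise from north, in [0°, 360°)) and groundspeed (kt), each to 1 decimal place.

Leg 1: track=182.6°, groundspeed=128.0 kt
Leg 2: track=333.7°, groundspeed=119.8 kt
Leg 3: track=98.3°, groundspeed=155.1 kt
Leg 4: track=84.6°, groundspeed=155.4 kt
Leg 5: track=319.9°, groundspeed=115.4 kt

Leg 1: heading 193.0°; drift -10.4° → track 182.6°, groundspeed 128.0 kt
Leg 2: heading 324.3°; drift +9.4° → track 333.7°, groundspeed 119.8 kt
Leg 3: heading 100.0°; drift -1.7° → track 98.3°, groundspeed 155.1 kt
Leg 4: heading 83.8°; drift +0.8° → track 84.6°, groundspeed 155.4 kt
Leg 5: heading 311.8°; drift +8.1° → track 319.9°, groundspeed 115.4 kt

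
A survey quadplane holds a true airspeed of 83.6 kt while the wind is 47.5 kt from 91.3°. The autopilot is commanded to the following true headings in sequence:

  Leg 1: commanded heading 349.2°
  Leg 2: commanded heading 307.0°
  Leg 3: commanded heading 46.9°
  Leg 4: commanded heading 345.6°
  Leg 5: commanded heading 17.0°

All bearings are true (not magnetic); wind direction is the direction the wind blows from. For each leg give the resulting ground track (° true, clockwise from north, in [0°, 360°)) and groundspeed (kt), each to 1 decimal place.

Leg 1: heading 349.2°; drift -26.4° → track 322.8°, groundspeed 104.5 kt
Leg 2: heading 307.0°; drift -12.8° → track 294.2°, groundspeed 125.3 kt
Leg 3: heading 46.9°; drift -33.8° → track 13.1°, groundspeed 59.8 kt
Leg 4: heading 345.6°; drift -25.4° → track 320.2°, groundspeed 106.7 kt
Leg 5: heading 17.0°; drift -32.9° → track 344.1°, groundspeed 84.2 kt

Leg 1: track=322.8°, groundspeed=104.5 kt
Leg 2: track=294.2°, groundspeed=125.3 kt
Leg 3: track=13.1°, groundspeed=59.8 kt
Leg 4: track=320.2°, groundspeed=106.7 kt
Leg 5: track=344.1°, groundspeed=84.2 kt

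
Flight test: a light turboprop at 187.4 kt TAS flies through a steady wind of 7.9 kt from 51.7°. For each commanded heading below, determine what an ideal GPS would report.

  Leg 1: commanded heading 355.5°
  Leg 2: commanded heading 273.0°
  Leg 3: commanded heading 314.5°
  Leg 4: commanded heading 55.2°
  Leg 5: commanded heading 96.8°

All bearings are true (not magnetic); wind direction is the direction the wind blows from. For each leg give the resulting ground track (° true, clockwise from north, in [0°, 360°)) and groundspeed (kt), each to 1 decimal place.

Leg 1: track=353.4°, groundspeed=183.1 kt
Leg 2: track=271.5°, groundspeed=193.4 kt
Leg 3: track=312.1°, groundspeed=188.6 kt
Leg 4: track=55.4°, groundspeed=179.5 kt
Leg 5: track=98.6°, groundspeed=181.9 kt

Leg 1: heading 355.5°; drift -2.1° → track 353.4°, groundspeed 183.1 kt
Leg 2: heading 273.0°; drift -1.5° → track 271.5°, groundspeed 193.4 kt
Leg 3: heading 314.5°; drift -2.4° → track 312.1°, groundspeed 188.6 kt
Leg 4: heading 55.2°; drift +0.2° → track 55.4°, groundspeed 179.5 kt
Leg 5: heading 96.8°; drift +1.8° → track 98.6°, groundspeed 181.9 kt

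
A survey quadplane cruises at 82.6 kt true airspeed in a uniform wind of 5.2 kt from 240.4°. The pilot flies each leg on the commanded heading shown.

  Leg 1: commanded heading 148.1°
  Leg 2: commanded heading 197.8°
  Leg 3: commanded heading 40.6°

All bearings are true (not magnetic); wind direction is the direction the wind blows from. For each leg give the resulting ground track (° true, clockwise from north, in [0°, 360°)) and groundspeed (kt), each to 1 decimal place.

Leg 1: track=144.5°, groundspeed=83.0 kt
Leg 2: track=195.2°, groundspeed=78.9 kt
Leg 3: track=41.8°, groundspeed=87.5 kt

Leg 1: heading 148.1°; drift -3.6° → track 144.5°, groundspeed 83.0 kt
Leg 2: heading 197.8°; drift -2.6° → track 195.2°, groundspeed 78.9 kt
Leg 3: heading 40.6°; drift +1.2° → track 41.8°, groundspeed 87.5 kt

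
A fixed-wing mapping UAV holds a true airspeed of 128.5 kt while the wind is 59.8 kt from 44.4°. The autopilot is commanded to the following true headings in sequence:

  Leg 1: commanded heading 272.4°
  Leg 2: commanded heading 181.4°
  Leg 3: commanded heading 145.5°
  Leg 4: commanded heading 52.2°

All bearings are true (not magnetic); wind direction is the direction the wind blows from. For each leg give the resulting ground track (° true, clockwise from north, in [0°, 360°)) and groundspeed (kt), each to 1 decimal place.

Leg 1: track=257.6°, groundspeed=174.3 kt
Leg 2: track=194.7°, groundspeed=177.0 kt
Leg 3: track=168.2°, groundspeed=151.8 kt
Leg 4: track=58.9°, groundspeed=69.7 kt

Leg 1: heading 272.4°; drift -14.8° → track 257.6°, groundspeed 174.3 kt
Leg 2: heading 181.4°; drift +13.3° → track 194.7°, groundspeed 177.0 kt
Leg 3: heading 145.5°; drift +22.7° → track 168.2°, groundspeed 151.8 kt
Leg 4: heading 52.2°; drift +6.7° → track 58.9°, groundspeed 69.7 kt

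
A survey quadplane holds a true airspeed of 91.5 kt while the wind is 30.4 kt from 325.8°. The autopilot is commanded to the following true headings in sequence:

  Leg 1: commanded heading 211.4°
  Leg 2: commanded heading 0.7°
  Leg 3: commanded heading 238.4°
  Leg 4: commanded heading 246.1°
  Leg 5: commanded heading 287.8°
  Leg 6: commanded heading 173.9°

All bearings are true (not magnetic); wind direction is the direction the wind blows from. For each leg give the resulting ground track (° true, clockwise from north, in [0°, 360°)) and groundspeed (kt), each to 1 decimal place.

Leg 1: track=196.5°, groundspeed=107.7 kt
Leg 2: track=15.3°, groundspeed=68.8 kt
Leg 3: track=219.8°, groundspeed=95.1 kt
Leg 4: track=226.9°, groundspeed=91.1 kt
Leg 5: track=272.3°, groundspeed=70.1 kt
Leg 6: track=167.0°, groundspeed=119.2 kt

Leg 1: heading 211.4°; drift -14.9° → track 196.5°, groundspeed 107.7 kt
Leg 2: heading 0.7°; drift +14.6° → track 15.3°, groundspeed 68.8 kt
Leg 3: heading 238.4°; drift -18.6° → track 219.8°, groundspeed 95.1 kt
Leg 4: heading 246.1°; drift -19.2° → track 226.9°, groundspeed 91.1 kt
Leg 5: heading 287.8°; drift -15.5° → track 272.3°, groundspeed 70.1 kt
Leg 6: heading 173.9°; drift -6.9° → track 167.0°, groundspeed 119.2 kt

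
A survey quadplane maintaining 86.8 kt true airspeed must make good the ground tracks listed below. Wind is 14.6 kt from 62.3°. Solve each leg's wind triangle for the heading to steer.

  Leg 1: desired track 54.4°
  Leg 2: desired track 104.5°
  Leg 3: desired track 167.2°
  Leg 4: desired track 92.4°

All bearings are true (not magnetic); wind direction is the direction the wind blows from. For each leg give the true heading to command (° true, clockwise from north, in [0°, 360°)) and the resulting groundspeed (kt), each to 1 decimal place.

Leg 1: desired track 54.4°; wind correction +1.3° → command heading 55.7°, groundspeed 72.3 kt
Leg 2: desired track 104.5°; wind correction -6.5° → command heading 98.0°, groundspeed 75.4 kt
Leg 3: desired track 167.2°; wind correction -9.4° → command heading 157.8°, groundspeed 89.4 kt
Leg 4: desired track 92.4°; wind correction -4.8° → command heading 87.6°, groundspeed 73.9 kt

Leg 1: heading=55.7°, groundspeed=72.3 kt
Leg 2: heading=98.0°, groundspeed=75.4 kt
Leg 3: heading=157.8°, groundspeed=89.4 kt
Leg 4: heading=87.6°, groundspeed=73.9 kt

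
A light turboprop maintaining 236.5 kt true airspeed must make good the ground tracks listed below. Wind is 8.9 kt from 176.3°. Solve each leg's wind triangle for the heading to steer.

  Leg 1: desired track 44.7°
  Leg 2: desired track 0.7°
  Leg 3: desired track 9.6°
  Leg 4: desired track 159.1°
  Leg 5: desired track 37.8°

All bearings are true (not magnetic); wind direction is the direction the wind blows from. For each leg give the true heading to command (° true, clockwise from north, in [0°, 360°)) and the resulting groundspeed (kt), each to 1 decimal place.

Leg 1: heading=46.3°, groundspeed=242.3 kt
Leg 2: heading=0.9°, groundspeed=245.4 kt
Leg 3: heading=10.1°, groundspeed=245.2 kt
Leg 4: heading=159.7°, groundspeed=228.0 kt
Leg 5: heading=39.2°, groundspeed=243.1 kt

Leg 1: desired track 44.7°; wind correction +1.6° → command heading 46.3°, groundspeed 242.3 kt
Leg 2: desired track 0.7°; wind correction +0.2° → command heading 0.9°, groundspeed 245.4 kt
Leg 3: desired track 9.6°; wind correction +0.5° → command heading 10.1°, groundspeed 245.2 kt
Leg 4: desired track 159.1°; wind correction +0.6° → command heading 159.7°, groundspeed 228.0 kt
Leg 5: desired track 37.8°; wind correction +1.4° → command heading 39.2°, groundspeed 243.1 kt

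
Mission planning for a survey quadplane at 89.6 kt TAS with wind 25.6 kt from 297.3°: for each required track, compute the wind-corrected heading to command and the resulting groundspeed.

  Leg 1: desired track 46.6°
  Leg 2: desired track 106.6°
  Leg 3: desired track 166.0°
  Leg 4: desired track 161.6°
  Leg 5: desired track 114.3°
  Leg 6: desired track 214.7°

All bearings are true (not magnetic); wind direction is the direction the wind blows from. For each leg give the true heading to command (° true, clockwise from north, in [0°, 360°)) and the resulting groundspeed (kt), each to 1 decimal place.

Leg 1: heading=31.0°, groundspeed=94.7 kt
Leg 2: heading=103.6°, groundspeed=114.6 kt
Leg 3: heading=178.4°, groundspeed=104.4 kt
Leg 4: heading=173.1°, groundspeed=106.1 kt
Leg 5: heading=113.4°, groundspeed=115.2 kt
Leg 6: heading=231.2°, groundspeed=82.6 kt

Leg 1: desired track 46.6°; wind correction -15.6° → command heading 31.0°, groundspeed 94.7 kt
Leg 2: desired track 106.6°; wind correction -3.0° → command heading 103.6°, groundspeed 114.6 kt
Leg 3: desired track 166.0°; wind correction +12.4° → command heading 178.4°, groundspeed 104.4 kt
Leg 4: desired track 161.6°; wind correction +11.5° → command heading 173.1°, groundspeed 106.1 kt
Leg 5: desired track 114.3°; wind correction -0.9° → command heading 113.4°, groundspeed 115.2 kt
Leg 6: desired track 214.7°; wind correction +16.5° → command heading 231.2°, groundspeed 82.6 kt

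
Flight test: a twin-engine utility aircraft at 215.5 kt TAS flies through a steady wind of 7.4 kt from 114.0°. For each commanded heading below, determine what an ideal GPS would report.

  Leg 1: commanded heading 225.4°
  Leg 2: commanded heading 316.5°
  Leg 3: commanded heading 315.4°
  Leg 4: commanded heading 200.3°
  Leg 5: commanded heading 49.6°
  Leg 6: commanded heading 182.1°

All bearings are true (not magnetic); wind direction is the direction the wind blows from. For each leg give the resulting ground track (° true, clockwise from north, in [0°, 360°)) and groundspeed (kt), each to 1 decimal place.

Leg 1: heading 225.4°; drift +1.8° → track 227.2°, groundspeed 218.3 kt
Leg 2: heading 316.5°; drift -0.7° → track 315.8°, groundspeed 222.4 kt
Leg 3: heading 315.4°; drift -0.7° → track 314.7°, groundspeed 222.4 kt
Leg 4: heading 200.3°; drift +2.0° → track 202.3°, groundspeed 215.1 kt
Leg 5: heading 49.6°; drift -1.8° → track 47.8°, groundspeed 212.4 kt
Leg 6: heading 182.1°; drift +1.8° → track 183.9°, groundspeed 212.9 kt

Leg 1: track=227.2°, groundspeed=218.3 kt
Leg 2: track=315.8°, groundspeed=222.4 kt
Leg 3: track=314.7°, groundspeed=222.4 kt
Leg 4: track=202.3°, groundspeed=215.1 kt
Leg 5: track=47.8°, groundspeed=212.4 kt
Leg 6: track=183.9°, groundspeed=212.9 kt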